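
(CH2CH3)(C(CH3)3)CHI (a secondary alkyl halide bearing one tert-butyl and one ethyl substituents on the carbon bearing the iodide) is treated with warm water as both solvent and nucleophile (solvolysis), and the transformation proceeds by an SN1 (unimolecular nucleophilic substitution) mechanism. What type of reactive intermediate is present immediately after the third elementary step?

Step 1: The C–I bond breaks with both electrons going to the iodide; I⁻ leaves and a secondary carbocation remains.
Step 2: A methyl group with its bonding pair migrates from the adjacent tert-butyl carbon to the cationic centre — a 1,2-methyl shift — upgrading the secondary cation to a tertiary one.
Step 3: H2O donates an oxygen lone pair into the empty p orbital of the cation, giving a protonated alcohol (an oxonium ion).
After step 3 the species present is an oxonium ion.

oxonium ion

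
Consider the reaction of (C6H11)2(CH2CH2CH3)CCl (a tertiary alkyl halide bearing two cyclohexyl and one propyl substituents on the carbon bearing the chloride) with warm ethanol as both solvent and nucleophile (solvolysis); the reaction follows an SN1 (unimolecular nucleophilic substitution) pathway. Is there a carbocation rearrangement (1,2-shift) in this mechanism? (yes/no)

The first-formed carbocation is tertiary.
No single 1,2-shift to an adjacent carbon would produce a more-substituted cation than the one already present, so no rearrangement occurs.

no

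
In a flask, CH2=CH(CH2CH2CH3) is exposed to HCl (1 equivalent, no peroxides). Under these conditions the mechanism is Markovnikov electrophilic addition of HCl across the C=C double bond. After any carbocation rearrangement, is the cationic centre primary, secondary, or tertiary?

Step 1: Electrophilic addition begins with the π(C=C) electrons forming a bond to the proton of HCl. Following Markovnikov's rule, the resulting cation is secondary. The H–Cl bond breaks heterolytically, releasing Cl⁻.
No single 1,2-shift to an adjacent carbon would give a more-substituted cation, so no rearrangement occurs.

secondary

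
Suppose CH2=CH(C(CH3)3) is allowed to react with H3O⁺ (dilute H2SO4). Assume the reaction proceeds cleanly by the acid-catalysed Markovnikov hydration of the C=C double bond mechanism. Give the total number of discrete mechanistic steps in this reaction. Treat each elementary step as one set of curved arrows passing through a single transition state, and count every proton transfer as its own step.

Step 1: Electrophilic addition begins with the π(C=C) electrons forming a bond to the proton of H3O⁺. Following Markovnikov's rule, the resulting cation is secondary. H2O is released.
Step 2: A methyl group with its bonding pair migrates from the adjacent tert-butyl carbon to the cationic centre — a 1,2-methyl shift — upgrading the secondary cation to a tertiary one.
Step 3: A lone pair on the oxygen of H2O attacks the carbocation, forming a C–O bond and an oxonium ion (a protonated alcohol).
Step 4: Proton transfer from the O–H of the oxonium ion to H2O completes the catalytic cycle and yields the alcohol.
Total: 4 elementary steps.

4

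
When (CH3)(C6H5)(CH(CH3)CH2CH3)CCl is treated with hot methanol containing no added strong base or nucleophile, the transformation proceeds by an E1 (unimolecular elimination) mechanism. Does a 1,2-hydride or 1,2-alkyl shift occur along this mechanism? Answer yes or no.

The first-formed carbocation is tertiary.
No single 1,2-shift to an adjacent carbon would produce a more-substituted cation than the one already present, so no rearrangement occurs.

no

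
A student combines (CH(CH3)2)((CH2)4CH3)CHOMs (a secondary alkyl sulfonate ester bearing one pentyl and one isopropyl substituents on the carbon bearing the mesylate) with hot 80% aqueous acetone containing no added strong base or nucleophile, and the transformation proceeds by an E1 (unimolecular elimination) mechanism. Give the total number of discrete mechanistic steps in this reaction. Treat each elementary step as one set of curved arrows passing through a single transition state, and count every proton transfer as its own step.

Step 1: The C–O bond breaks with both electrons going to the mesylate; MsO⁻ leaves and a secondary carbocation remains.
Step 2: Carbocation rearrangement: a 1,2-hydride shift from the adjacent isopropyl carbon converts the initially-formed secondary cation into the more stable tertiary cation.
Step 3: A weak base (a water molecule from the solvent) removes a proton from a carbon adjacent to the cationic centre; the electrons of that C–H bond become the new π(C=C) bond, giving the alkene.
Total: 3 elementary steps.

3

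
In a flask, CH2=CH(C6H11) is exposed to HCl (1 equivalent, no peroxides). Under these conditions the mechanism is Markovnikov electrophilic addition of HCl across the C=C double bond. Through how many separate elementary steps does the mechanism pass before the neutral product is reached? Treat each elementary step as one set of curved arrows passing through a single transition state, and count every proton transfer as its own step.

Step 1: Protonation of the alkene by HCl: the π bond acts as the nucleophile and picks up H⁺, giving the more stable (Markovnikov) secondary carbocation. The H–Cl bond breaks heterolytically, releasing Cl⁻.
Step 2: A hydride (H with its bonding pair) migrates from the adjacent cyclohexyl carbon to the cationic centre — a 1,2-hydride shift — upgrading the secondary cation to a tertiary one.
Step 3: Nucleophilic attack by Cl⁻ on the carbocation completes the addition, giving R–Cl.
Total: 3 elementary steps.

3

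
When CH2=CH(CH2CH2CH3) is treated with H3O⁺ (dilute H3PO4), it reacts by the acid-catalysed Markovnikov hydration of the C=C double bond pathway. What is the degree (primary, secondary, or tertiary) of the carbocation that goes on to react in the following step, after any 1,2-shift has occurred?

secondary

Step 1: The π electrons of the C=C bond attack a proton of H3O⁺; Markovnikov addition places the new C–H on the less-substituted alkene carbon, so the positive charge ends up on the more-substituted carbon — a secondary carbocation. H2O is released.
No single 1,2-shift to an adjacent carbon would give a more-substituted cation, so no rearrangement occurs.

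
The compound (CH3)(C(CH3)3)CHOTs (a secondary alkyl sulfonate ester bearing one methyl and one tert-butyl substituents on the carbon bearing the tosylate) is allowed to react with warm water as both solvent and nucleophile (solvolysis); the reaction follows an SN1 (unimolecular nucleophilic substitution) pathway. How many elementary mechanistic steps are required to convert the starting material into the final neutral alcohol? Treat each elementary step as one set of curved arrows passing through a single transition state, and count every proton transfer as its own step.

Step 1: The C–O bond breaks with both electrons going to the tosylate; TsO⁻ leaves and a secondary carbocation remains.
Step 2: A methyl group with its bonding pair migrates from the adjacent tert-butyl carbon to the cationic centre — a 1,2-methyl shift — upgrading the secondary cation to a tertiary one.
Step 3: A lone pair on the oxygen of H2O attacks the carbocation, forming a new C–O σ-bond and an oxonium ion.
Step 4: A second solvent molecule removes the proton on oxygen, giving the neutral alcohol product.
Total: 4 elementary steps.

4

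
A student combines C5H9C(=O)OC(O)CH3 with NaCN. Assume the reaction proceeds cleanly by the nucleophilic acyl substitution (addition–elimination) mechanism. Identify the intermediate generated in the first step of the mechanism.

Step 1: CN⁻ adds to the carbonyl carbon; the C=O π electrons shift onto oxygen and a tetrahedral alkoxide intermediate forms.
After step 1 the species present is a tetrahedral intermediate.

tetrahedral intermediate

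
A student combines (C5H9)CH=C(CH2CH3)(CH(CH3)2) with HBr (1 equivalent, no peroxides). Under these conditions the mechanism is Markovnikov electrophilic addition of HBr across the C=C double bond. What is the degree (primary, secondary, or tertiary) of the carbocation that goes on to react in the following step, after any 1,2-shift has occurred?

tertiary

Step 1: Electrophilic addition begins with the π(C=C) electrons forming a bond to the proton of HBr. Following Markovnikov's rule, the resulting cation is tertiary. The H–Br bond breaks heterolytically, releasing Br⁻.
No single 1,2-shift to an adjacent carbon would give a more-substituted cation, so no rearrangement occurs.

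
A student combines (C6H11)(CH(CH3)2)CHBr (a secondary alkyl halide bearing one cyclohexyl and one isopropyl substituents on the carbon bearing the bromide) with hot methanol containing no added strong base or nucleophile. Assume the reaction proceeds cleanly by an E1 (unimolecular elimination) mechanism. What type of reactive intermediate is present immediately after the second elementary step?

tertiary carbocation

Step 1: Rate-determining heterolysis of the C–Br bond gives Br⁻ and a secondary carbocation.
Step 2: A 1,2-hydride shift from the adjacent cyclohexyl carbon moves the positive charge from the secondary centre to an adjacent carbon, generating a more stable tertiary carbocation.
After step 2 the species present is a tertiary carbocation.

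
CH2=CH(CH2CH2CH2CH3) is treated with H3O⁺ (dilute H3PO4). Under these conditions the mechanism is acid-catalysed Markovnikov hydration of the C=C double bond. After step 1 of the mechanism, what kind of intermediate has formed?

secondary carbocation

Step 1: Protonation of the alkene by H3O⁺: the π bond acts as the nucleophile and picks up H⁺, giving the more stable (Markovnikov) secondary carbocation. H2O is released.
After step 1 the species present is a secondary carbocation.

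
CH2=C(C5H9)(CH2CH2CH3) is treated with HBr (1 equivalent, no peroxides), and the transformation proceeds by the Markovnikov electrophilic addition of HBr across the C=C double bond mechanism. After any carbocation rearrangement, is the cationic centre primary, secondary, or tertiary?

Step 1: Electrophilic addition begins with the π(C=C) electrons forming a bond to the proton of HBr. Following Markovnikov's rule, the resulting cation is tertiary. The H–Br bond breaks heterolytically, releasing Br⁻.
No single 1,2-shift to an adjacent carbon would give a more-substituted cation, so no rearrangement occurs.

tertiary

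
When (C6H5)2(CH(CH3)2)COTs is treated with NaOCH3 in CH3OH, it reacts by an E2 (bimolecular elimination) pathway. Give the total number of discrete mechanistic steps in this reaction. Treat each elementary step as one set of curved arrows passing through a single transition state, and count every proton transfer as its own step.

Step 1: In one step, CH3O⁻ pulls off a β-proton, the C–O bond cleaves, and a C=C double bond forms between the α- and β-carbons (E2, anti elimination).
Total: 1 elementary step.

1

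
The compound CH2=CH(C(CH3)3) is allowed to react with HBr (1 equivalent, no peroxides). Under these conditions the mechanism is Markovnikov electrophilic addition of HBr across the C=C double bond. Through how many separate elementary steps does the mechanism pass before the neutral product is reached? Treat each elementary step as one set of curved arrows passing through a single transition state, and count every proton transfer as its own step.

3

Step 1: Electrophilic addition begins with the π(C=C) electrons forming a bond to the proton of HBr. Following Markovnikov's rule, the resulting cation is secondary. The H–Br bond breaks heterolytically, releasing Br⁻.
Step 2: Carbocation rearrangement: a 1,2-methyl shift from the adjacent tert-butyl carbon converts the initially-formed secondary cation into the more stable tertiary cation.
Step 3: Br⁻ captures the cation: a lone pair on Br⁻ fills the empty p orbital, producing the alkyl halide product.
Total: 3 elementary steps.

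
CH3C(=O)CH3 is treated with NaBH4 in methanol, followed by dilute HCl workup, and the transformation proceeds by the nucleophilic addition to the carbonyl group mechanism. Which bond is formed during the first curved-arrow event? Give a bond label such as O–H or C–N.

Step 1: H⁻ (delivered from BH4⁻) attacks the sp² carbonyl carbon; the C=O π bond breaks and the electrons end up as a lone pair on the alkoxide oxygen of the tetrahedral intermediate.
The bond formed in this step is the C–H bond.

C–H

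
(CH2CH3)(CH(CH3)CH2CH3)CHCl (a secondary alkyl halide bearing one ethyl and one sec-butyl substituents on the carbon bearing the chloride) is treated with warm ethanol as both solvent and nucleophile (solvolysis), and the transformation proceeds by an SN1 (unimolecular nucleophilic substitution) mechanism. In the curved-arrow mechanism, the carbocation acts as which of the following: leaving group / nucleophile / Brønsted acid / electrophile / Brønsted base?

electrophile

Step 3: Nucleophilic capture: the oxygen of CH3CH2OH bonds to the cationic carbon, producing an oxonium-ion intermediate.
The carbocation accepts an electron pair into an empty or π* orbital — it is the electrophile.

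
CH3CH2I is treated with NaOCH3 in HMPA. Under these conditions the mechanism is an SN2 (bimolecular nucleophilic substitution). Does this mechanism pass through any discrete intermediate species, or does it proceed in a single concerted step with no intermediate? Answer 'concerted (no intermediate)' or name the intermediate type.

concerted (no intermediate)

The methoxide nucleophile donates a lone pair from O to the α-carbon in a backside attack; simultaneously the C–I σ-bond breaks and both of its electrons leave with I⁻. One concerted step with inversion of configuration.
All bond changes occur in one transition state; no discrete intermediate is formed.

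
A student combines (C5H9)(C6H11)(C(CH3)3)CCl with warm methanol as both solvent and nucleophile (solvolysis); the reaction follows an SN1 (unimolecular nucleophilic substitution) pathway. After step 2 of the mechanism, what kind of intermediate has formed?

oxonium ion

Step 1: Rate-determining heterolysis of the C–Cl bond gives Cl⁻ and a tertiary carbocation.
Step 2: CH3OH donates an oxygen lone pair into the empty p orbital of the cation, giving a protonated ether (an oxonium ion).
After step 2 the species present is an oxonium ion.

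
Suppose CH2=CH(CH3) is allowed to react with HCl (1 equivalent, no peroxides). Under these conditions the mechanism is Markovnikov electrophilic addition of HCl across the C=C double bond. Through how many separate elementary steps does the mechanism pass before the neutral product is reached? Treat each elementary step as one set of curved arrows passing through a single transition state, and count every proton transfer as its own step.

Step 1: The π electrons of the C=C bond attack a proton of HCl; Markovnikov addition places the new C–H on the less-substituted alkene carbon, so the positive charge ends up on the more-substituted carbon — a secondary carbocation. The H–Cl bond breaks heterolytically, releasing Cl⁻.
(No 1,2-shift: no single shift to an adjacent carbon would give a more stable cation.)
Step 2: The Cl⁻ anion donates a lone pair to the carbocation, forming the new C–Cl σ-bond and giving the neutral alkyl halide.
Total: 2 elementary steps.

2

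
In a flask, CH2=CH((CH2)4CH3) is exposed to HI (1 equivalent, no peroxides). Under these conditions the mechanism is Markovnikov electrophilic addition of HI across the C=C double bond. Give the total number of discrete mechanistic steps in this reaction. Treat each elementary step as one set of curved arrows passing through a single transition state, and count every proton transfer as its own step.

Step 1: Electrophilic addition begins with the π(C=C) electrons forming a bond to the proton of HI. Following Markovnikov's rule, the resulting cation is secondary. The H–I bond breaks heterolytically, releasing I⁻.
(No 1,2-shift: no single shift to an adjacent carbon would give a more stable cation.)
Step 2: I⁻ captures the cation: a lone pair on I⁻ fills the empty p orbital, producing the alkyl halide product.
Total: 2 elementary steps.

2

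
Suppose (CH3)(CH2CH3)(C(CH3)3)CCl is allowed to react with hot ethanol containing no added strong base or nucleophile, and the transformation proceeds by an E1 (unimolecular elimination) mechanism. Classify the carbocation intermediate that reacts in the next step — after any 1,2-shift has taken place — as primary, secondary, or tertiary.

Step 1: Rate-determining heterolysis of the C–Cl bond gives Cl⁻ and a tertiary carbocation.
No single 1,2-shift to an adjacent carbon would give a more-substituted cation, so no rearrangement occurs.

tertiary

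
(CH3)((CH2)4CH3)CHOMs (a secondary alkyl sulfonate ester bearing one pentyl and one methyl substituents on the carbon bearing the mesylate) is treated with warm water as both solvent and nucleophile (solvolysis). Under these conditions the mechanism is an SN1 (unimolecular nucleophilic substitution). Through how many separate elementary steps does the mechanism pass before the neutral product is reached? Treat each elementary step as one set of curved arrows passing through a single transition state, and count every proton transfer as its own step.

3

Step 1: The C–O bond breaks with both electrons going to the mesylate; MsO⁻ leaves and a secondary carbocation remains.
(No 1,2-shift: no single shift to an adjacent carbon would give a more stable cation.)
Step 2: A lone pair on the oxygen of H2O attacks the carbocation, forming a new C–O σ-bond and an oxonium ion.
Step 3: A second solvent molecule removes the proton on oxygen, giving the neutral alcohol product.
Total: 3 elementary steps.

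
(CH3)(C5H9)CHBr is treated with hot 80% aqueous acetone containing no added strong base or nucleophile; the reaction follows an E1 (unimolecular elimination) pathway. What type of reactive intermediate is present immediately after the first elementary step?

secondary carbocation

Step 1: Rate-determining heterolysis of the C–Br bond gives Br⁻ and a secondary carbocation.
After step 1 the species present is a secondary carbocation.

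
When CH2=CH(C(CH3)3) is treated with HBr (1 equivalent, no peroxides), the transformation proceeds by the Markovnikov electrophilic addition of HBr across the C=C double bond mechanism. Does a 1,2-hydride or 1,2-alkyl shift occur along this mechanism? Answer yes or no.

yes

The first-formed carbocation is secondary.
The adjacent tert-butyl carbon has no hydrogen but bears methyl groups; migration of one methyl with its bonding pair (a 1,2-methyl shift) places the charge on a tertiary centre.
Tertiary is more stable than secondary, so the shift occurs.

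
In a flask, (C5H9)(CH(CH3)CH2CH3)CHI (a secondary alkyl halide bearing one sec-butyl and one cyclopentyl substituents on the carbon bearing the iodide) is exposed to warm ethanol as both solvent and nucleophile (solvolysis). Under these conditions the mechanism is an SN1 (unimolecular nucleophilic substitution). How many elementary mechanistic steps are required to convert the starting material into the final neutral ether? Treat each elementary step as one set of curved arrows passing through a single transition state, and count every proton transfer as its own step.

Step 1: The C–I bond breaks with both electrons going to the iodide; I⁻ leaves and a secondary carbocation remains.
Step 2: A hydride (H with its bonding pair) migrates from the adjacent sec-butyl carbon to the cationic centre — a 1,2-hydride shift — upgrading the secondary cation to a tertiary one.
Step 3: A lone pair on the oxygen of CH3CH2OH attacks the carbocation, forming a new C–O σ-bond and an oxonium ion.
Step 4: Deprotonation of the oxonium oxygen by solvent ethanol yields the neutral ether.
Total: 4 elementary steps.

4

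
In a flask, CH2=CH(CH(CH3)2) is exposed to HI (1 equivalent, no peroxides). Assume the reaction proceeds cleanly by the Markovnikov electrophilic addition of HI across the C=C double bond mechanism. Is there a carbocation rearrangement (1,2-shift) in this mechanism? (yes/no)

yes

The first-formed carbocation is secondary.
The adjacent isopropyl carbon already bears 2 other carbon substituents and has a hydrogen to migrate; after a 1,2-hydride shift from that carbon the positive charge sits on a tertiary centre.
Tertiary is more stable than secondary, so the shift occurs.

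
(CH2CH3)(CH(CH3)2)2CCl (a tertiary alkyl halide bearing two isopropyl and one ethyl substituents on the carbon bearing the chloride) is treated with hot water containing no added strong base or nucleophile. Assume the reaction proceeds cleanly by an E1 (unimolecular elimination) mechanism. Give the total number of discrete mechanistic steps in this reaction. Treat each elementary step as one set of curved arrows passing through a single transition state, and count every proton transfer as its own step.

Step 1: The C–Cl bond breaks with both electrons going to the chloride; Cl⁻ leaves and a tertiary carbocation remains.
(No 1,2-shift: no single shift to an adjacent carbon would give a more stable cation.)
Step 2: Loss of a β-proton to a water molecule of the solvent: the C–H bonding pair collapses toward the cationic carbon to form the C=C π bond, yielding the alkene.
Total: 2 elementary steps.

2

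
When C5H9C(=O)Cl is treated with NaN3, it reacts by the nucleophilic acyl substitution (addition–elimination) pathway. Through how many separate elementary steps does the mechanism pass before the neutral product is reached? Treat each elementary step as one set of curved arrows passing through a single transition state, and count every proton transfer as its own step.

Step 1: A lone pair on the N of N3⁻ attacks the electrophilic acyl carbon; the π(C=O) electrons move onto oxygen, giving a tetrahedral intermediate.
Step 2: An oxygen lone pair re-forms the C=O π bond as the C–Cl σ-bond breaks; Cl⁻ is expelled.
Total: 2 elementary steps.

2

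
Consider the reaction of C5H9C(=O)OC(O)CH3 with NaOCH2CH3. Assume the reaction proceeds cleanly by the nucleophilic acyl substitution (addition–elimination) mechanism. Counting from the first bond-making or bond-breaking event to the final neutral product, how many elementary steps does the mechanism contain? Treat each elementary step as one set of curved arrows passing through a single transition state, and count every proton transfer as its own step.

2

Step 1: CH3CH2O⁻ adds to the carbonyl carbon; the C=O π electrons shift onto oxygen and a tetrahedral alkoxide intermediate forms.
Step 2: Collapse of the tetrahedral intermediate: the alkoxide oxygen pushes its lone pair back to re-form C=O while CH3CO2⁻ leaves.
Total: 2 elementary steps.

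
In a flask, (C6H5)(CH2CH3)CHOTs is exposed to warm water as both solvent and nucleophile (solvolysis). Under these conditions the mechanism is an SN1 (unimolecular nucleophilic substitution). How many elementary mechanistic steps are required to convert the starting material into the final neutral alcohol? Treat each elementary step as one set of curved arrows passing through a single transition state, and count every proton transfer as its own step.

Step 1: The C–O bond breaks with both electrons going to the tosylate; TsO⁻ leaves and a secondary carbocation remains.
(No 1,2-shift: no single shift to an adjacent carbon would give a more stable cation.)
Step 2: Nucleophilic capture: the oxygen of H2O bonds to the cationic carbon, producing an oxonium-ion intermediate.
Step 3: Proton transfer from the O–H of the oxonium ion to a solvent molecule delivers the neutral alcohol.
Total: 3 elementary steps.

3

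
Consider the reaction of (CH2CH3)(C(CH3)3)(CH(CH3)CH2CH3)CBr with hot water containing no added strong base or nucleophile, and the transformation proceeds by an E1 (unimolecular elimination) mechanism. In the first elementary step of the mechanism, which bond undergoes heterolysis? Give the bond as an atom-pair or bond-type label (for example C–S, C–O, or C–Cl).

C–Br

Step 1: Ionisation: the C–Br σ-bond cleaves heterolytically; both bonding electrons depart with Br⁻, leaving a tertiary carbocation at the α-carbon.
The bond broken in this step is the C–Br bond.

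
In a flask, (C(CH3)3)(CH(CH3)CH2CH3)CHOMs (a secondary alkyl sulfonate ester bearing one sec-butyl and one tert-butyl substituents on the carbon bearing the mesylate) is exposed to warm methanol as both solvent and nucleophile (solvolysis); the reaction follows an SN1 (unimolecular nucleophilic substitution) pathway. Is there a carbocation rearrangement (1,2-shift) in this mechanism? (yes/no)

yes

The first-formed carbocation is secondary.
The adjacent sec-butyl carbon already bears 2 other carbon substituents and has a hydrogen to migrate; after a 1,2-hydride shift from that carbon the positive charge sits on a tertiary centre.
Tertiary is more stable than secondary, so the shift occurs.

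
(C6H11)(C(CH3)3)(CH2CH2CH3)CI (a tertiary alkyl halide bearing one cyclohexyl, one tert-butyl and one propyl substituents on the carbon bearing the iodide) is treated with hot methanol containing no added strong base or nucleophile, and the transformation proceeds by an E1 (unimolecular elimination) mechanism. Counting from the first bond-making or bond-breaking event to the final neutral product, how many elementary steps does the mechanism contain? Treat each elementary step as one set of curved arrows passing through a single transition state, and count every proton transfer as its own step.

2

Step 1: Unassisted departure of I⁻ (taking the C–I bonding pair) generates a tertiary carbocation.
(No 1,2-shift: no single shift to an adjacent carbon would give a more stable cation.)
Step 2: A weak base (a methanol molecule from the solvent) removes a proton from a carbon adjacent to the cationic centre; the electrons of that C–H bond become the new π(C=C) bond, giving the alkene.
Total: 2 elementary steps.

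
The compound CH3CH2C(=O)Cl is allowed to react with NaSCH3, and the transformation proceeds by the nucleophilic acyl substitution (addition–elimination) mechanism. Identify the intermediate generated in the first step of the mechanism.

Step 1: A lone pair on the S of CH3S⁻ attacks the electrophilic acyl carbon; the π(C=O) electrons move onto oxygen, giving a tetrahedral intermediate.
After step 1 the species present is a tetrahedral intermediate.

tetrahedral intermediate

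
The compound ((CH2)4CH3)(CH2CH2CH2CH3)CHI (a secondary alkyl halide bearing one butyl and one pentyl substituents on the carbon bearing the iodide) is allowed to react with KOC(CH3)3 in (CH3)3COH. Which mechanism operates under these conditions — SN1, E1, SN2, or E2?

E2

Conditions: a strong/bulky base with a secondary substrate bearing a β-hydrogen.
These conditions are the textbook signature of the E2 pathway.
A strong (often hindered) base removes a β-H in concert with loss of the leaving group — bimolecular elimination.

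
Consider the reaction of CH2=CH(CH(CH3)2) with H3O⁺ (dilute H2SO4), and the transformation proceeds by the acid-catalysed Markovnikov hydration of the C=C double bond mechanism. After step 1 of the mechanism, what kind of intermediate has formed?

Step 1: Electrophilic addition begins with the π(C=C) electrons forming a bond to the proton of H3O⁺. Following Markovnikov's rule, the resulting cation is secondary. H2O is released.
After step 1 the species present is a secondary carbocation.

secondary carbocation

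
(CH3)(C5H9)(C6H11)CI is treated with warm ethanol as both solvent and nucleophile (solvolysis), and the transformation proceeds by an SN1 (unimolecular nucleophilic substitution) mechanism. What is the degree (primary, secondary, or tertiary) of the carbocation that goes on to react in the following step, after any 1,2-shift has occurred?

Step 1: Ionisation: the C–I σ-bond cleaves heterolytically; both bonding electrons depart with I⁻, leaving a tertiary carbocation at the α-carbon.
No single 1,2-shift to an adjacent carbon would give a more-substituted cation, so no rearrangement occurs.

tertiary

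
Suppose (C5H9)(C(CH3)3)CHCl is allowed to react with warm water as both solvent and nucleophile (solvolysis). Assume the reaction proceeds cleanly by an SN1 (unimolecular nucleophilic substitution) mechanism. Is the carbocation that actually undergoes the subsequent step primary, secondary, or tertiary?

tertiary

Step 1: Unassisted departure of Cl⁻ (taking the C–Cl bonding pair) generates a secondary carbocation.
Step 2: Carbocation rearrangement: a 1,2-hydride shift from the adjacent cyclopentyl carbon converts the initially-formed secondary cation into the more stable tertiary cation.
The cation rearranges from secondary to tertiary via a 1,2-hydride shift from the adjacent cyclopentyl carbon; the tertiary cation is what reacts next.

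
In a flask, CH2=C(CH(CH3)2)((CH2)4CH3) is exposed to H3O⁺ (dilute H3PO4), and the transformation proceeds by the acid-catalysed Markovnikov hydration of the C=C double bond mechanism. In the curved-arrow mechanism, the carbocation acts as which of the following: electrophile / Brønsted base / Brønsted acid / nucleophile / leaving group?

Step 2: A lone pair on the oxygen of H2O attacks the carbocation, forming a C–O bond and an oxonium ion (a protonated alcohol).
The carbocation accepts an electron pair into an empty or π* orbital — it is the electrophile.

electrophile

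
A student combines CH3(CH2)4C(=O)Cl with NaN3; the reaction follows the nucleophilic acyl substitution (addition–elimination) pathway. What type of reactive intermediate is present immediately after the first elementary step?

Step 1: A lone pair on the N of N3⁻ attacks the electrophilic acyl carbon; the π(C=O) electrons move onto oxygen, giving a tetrahedral intermediate.
After step 1 the species present is a tetrahedral intermediate.

tetrahedral intermediate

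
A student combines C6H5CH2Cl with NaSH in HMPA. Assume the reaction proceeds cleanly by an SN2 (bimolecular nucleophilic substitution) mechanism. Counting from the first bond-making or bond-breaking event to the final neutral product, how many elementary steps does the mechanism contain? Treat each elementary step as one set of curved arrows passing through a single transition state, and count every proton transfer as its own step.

1

Step 1: The hydrosulfide nucleophile donates a lone pair from S to the α-carbon in a backside attack; simultaneously the C–Cl σ-bond breaks and both of its electrons leave with Cl⁻. One concerted step with inversion of configuration.
Total: 1 elementary step.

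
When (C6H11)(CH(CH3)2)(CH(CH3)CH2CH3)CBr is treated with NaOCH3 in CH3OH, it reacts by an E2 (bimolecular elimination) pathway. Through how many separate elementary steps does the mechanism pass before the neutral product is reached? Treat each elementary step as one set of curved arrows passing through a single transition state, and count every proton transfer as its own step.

Step 1: Concerted anti-periplanar elimination: CH3O⁻ abstracts a β-H while Br⁻ leaves, and the C–H electrons become the new C=C π bond — all in a single transition state.
Total: 1 elementary step.

1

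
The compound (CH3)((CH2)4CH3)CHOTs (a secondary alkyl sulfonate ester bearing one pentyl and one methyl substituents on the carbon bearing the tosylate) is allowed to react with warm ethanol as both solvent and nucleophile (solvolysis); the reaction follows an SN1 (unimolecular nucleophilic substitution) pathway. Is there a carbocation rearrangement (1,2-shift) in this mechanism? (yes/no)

The first-formed carbocation is secondary.
No single 1,2-shift to an adjacent carbon would produce a more-substituted cation than the one already present, so no rearrangement occurs.

no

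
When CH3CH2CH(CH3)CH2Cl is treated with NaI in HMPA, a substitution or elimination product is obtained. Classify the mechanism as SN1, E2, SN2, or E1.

SN2

Conditions: a primary substrate with a strong nucleophile in the polar aprotic solvent HMPA.
These conditions are the textbook signature of the SN2 pathway.
An unhindered substrate with a strong nucleophile in a polar aprotic solvent favours one-step backside displacement.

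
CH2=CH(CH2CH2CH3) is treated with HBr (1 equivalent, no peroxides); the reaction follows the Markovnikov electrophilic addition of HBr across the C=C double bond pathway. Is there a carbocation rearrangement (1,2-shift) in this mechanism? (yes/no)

The first-formed carbocation is secondary.
No single 1,2-shift to an adjacent carbon would produce a more-substituted cation than the one already present, so no rearrangement occurs.

no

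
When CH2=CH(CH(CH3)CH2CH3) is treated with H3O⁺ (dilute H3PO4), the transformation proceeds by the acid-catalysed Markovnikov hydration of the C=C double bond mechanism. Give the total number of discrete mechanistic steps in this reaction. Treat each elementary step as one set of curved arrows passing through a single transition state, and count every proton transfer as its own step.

4

Step 1: Protonation of the alkene by H3O⁺: the π bond acts as the nucleophile and picks up H⁺, giving the more stable (Markovnikov) secondary carbocation. H2O is released.
Step 2: Carbocation rearrangement: a 1,2-hydride shift from the adjacent sec-butyl carbon converts the initially-formed secondary cation into the more stable tertiary cation.
Step 3: A lone pair on the oxygen of H2O attacks the carbocation, forming a C–O bond and an oxonium ion (a protonated alcohol).
Step 4: Deprotonation of the oxonium ion by a water molecule delivers the neutral alcohol and regenerates the acid catalyst.
Total: 4 elementary steps.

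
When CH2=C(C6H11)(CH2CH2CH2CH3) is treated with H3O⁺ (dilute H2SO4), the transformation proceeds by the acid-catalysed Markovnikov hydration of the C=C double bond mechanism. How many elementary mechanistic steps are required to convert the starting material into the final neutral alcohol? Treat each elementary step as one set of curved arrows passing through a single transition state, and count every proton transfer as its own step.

Step 1: The π electrons of the C=C bond attack a proton of H3O⁺; Markovnikov addition places the new C–H on the less-substituted alkene carbon, so the positive charge ends up on the more-substituted carbon — a tertiary carbocation. H2O is released.
(No 1,2-shift: no single shift to an adjacent carbon would give a more stable cation.)
Step 2: A lone pair on the oxygen of H2O attacks the carbocation, forming a C–O bond and an oxonium ion (a protonated alcohol).
Step 3: Deprotonation of the oxonium ion by a water molecule delivers the neutral alcohol and regenerates the acid catalyst.
Total: 3 elementary steps.

3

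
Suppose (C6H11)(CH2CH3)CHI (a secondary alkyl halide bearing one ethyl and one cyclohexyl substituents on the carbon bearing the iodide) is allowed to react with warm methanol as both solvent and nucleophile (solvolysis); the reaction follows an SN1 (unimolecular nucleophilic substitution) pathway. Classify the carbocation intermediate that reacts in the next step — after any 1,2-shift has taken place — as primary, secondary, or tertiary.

tertiary

Step 1: The C–I bond breaks with both electrons going to the iodide; I⁻ leaves and a secondary carbocation remains.
Step 2: Carbocation rearrangement: a 1,2-hydride shift from the adjacent cyclohexyl carbon converts the initially-formed secondary cation into the more stable tertiary cation.
The cation rearranges from secondary to tertiary via a 1,2-hydride shift from the adjacent cyclohexyl carbon; the tertiary cation is what reacts next.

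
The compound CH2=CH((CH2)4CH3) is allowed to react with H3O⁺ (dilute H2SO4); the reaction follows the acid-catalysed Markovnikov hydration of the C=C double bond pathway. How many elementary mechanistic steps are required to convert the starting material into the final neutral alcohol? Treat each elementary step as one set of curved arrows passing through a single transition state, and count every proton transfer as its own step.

Step 1: Electrophilic addition begins with the π(C=C) electrons forming a bond to the proton of H3O⁺. Following Markovnikov's rule, the resulting cation is secondary. H2O is released.
(No 1,2-shift: no single shift to an adjacent carbon would give a more stable cation.)
Step 2: Water acts as the nucleophile: an oxygen lone pair bonds to the cationic carbon, giving an oxonium-ion intermediate.
Step 3: H2O removes a proton from the oxonium oxygen, regenerating H3O⁺ and giving the neutral alcohol.
Total: 3 elementary steps.

3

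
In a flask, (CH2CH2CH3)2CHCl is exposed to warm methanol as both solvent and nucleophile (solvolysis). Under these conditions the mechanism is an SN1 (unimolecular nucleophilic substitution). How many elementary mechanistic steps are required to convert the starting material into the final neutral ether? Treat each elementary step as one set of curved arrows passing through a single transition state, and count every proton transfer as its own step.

Step 1: Rate-determining heterolysis of the C–Cl bond gives Cl⁻ and a secondary carbocation.
(No 1,2-shift: no single shift to an adjacent carbon would give a more stable cation.)
Step 2: CH3OH donates an oxygen lone pair into the empty p orbital of the cation, giving a protonated ether (an oxonium ion).
Step 3: Proton transfer from the O–H of the oxonium ion to a solvent molecule delivers the neutral ether.
Total: 3 elementary steps.

3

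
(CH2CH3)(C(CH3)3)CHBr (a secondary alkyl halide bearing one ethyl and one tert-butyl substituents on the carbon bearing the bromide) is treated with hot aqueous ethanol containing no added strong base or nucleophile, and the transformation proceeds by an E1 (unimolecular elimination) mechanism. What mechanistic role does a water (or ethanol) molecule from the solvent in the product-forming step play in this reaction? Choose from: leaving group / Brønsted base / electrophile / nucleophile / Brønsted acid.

Brønsted base

Step 3: A weak base (a water (or ethanol) molecule from the solvent) removes a proton from a carbon adjacent to the cationic centre; the electrons of that C–H bond become the new π(C=C) bond, giving the alkene.
A water (or ethanol) molecule from the solvent in the product-forming step accepts a proton in a proton-transfer step — a Brønsted base.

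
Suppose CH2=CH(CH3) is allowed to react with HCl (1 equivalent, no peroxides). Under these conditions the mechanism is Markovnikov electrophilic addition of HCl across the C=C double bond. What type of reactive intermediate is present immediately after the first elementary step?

Step 1: The π electrons of the C=C bond attack a proton of HCl; Markovnikov addition places the new C–H on the less-substituted alkene carbon, so the positive charge ends up on the more-substituted carbon — a secondary carbocation. The H–Cl bond breaks heterolytically, releasing Cl⁻.
After step 1 the species present is a secondary carbocation.

secondary carbocation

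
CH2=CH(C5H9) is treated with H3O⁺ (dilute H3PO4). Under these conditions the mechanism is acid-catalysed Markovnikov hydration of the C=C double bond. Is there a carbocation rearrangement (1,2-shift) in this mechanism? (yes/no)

The first-formed carbocation is secondary.
The adjacent cyclopentyl carbon already bears 2 other carbon substituents and has a hydrogen to migrate; after a 1,2-hydride shift from that carbon the positive charge sits on a tertiary centre.
Tertiary is more stable than secondary, so the shift occurs.

yes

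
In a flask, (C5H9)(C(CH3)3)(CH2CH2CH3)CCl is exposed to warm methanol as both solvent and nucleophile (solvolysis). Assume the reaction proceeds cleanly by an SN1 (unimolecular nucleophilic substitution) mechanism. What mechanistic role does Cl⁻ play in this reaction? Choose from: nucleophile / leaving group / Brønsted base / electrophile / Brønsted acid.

leaving group

Step 1: Rate-determining heterolysis of the C–Cl bond gives Cl⁻ and a tertiary carbocation.
Cl⁻ departs with both electrons of the breaking σ-bond — that is the definition of a leaving group.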